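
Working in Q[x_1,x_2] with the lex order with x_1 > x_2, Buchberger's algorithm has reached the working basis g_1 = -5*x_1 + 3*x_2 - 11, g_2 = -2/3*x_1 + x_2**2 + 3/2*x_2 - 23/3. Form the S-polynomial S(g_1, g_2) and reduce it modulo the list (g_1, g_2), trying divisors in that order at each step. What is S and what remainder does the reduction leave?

S(g_1, g_2) = 3/2*x_2**2 + 33/20*x_2 - 93/10; remainder on division = 3/2*x_2**2 + 33/20*x_2 - 93/10.

lcm(LM(g_1), LM(g_2)) = x_1.
S = (lcm/LT(g_1))·g_1 − (lcm/LT(g_2))·g_2 = 3/2*x_2**2 + 33/20*x_2 - 93/10.
Reduce S modulo (g_1, g_2) in that order:
  leading term x_2**2: no divisor's leading term divides it; move 3/2*x_2**2 to the remainder.
  leading term x_2: no divisor's leading term divides it; move 33/20*x_2 to the remainder.
  leading term 1: no divisor's leading term divides it; move -93/10 to the remainder.
The remainder 3/2*x_2**2 + 33/20*x_2 - 93/10 is nonzero, so it would be added as the next basis element.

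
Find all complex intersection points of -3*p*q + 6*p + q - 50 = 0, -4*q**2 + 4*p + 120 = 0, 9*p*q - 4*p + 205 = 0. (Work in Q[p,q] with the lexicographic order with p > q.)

Compute a lex Gröbner basis by Buchberger's algorithm.
f_1 = -3*p*q + 6*p + q - 50, LT = p*q.
f_2 = 4*p - 4*q**2 + 120, LT = p.
f_3 = 9*p*q - 4*p + 205, LT = p*q.

S(f_1,f_2): lcm = p*q. S = -2*p + q**3 - 91/3*q + 50/3.
  leading term p: subtract (-1/2)·f_2 from -2*p + q**3 - 91/3*q + 50/3 → q**3 - 2*q**2 - 91/3*q + 230/3
  leading term q**3: no divisor's leading term divides it; move q**3 to the remainder.
  leading term q**2: no divisor's leading term divides it; move -2*q**2 to the remainder.
  leading term q: no divisor's leading term divides it; move -91/3*q to the remainder.
  leading term 1: no divisor's leading term divides it; move 230/3 to the remainder.
  remainder q**3 - 2*q**2 - 91/3*q + 230/3 ≠ 0; add h_4 = q**3 - 2*q**2 - 91/3*q + 230/3 to the basis.

S(f_1,f_3): lcm = p*q. S = -14/9*p - 1/3*q - 55/9.
  leading term p: subtract (-7/18)·f_2 from -14/9*p - 1/3*q - 55/9 → -14/9*q**2 - 1/3*q + 365/9
  leading term q**2: no divisor's leading term divides it; move -14/9*q**2 to the remainder.
  leading term q: no divisor's leading term divides it; move -1/3*q to the remainder.
  leading term 1: no divisor's leading term divides it; move 365/9 to the remainder.
  remainder -14/9*q**2 - 1/3*q + 365/9 ≠ 0; add h_5 = -14/9*q**2 - 1/3*q + 365/9 to the basis.

S(f_3,h_4): lcm = p*q**3. S = 14/9*p*q**2 + 91/3*p*q - 230/3*p + 205/9*q**2.
  leading term p*q**2: subtract (-14/27*q)·f_1 from 14/9*p*q**2 + 91/3*p*q - 230/3*p + 205/9*q**2 → 301/9*p*q - 230/3*p + 629/27*q**2 - 700/27*q
  leading term p*q: subtract (-301/27)·f_1 from 301/9*p*q - 230/3*p + 629/27*q**2 - 700/27*q → -88/9*p + 629/27*q**2 - 133/9*q - 15050/27
  leading term p: subtract (-22/9)·f_2 from -88/9*p + 629/27*q**2 - 133/9*q - 15050/27 → 365/27*q**2 - 133/9*q - 7130/27
  leading term q**2: subtract (-365/42)·h_5 from 365/27*q**2 - 133/9*q - 7130/27 → -2227/126*q + 11135/126
  leading term q: no divisor's leading term divides it; move -2227/126*q to the remainder.
  leading term 1: no divisor's leading term divides it; move 11135/126 to the remainder.
  remainder -2227/126*q + 11135/126 ≠ 0; add h_6 = -2227/126*q + 11135/126 to the basis.

The other S-polynomials (S(f_2,f_3), S(f_1,h_4), S(f_2,h_4), S(f_1,h_5), S(f_2,h_5), S(f_3,h_5), S(h_4,h_5), S(f_1,h_6), S(f_2,h_6), S(f_3,h_6), S(h_4,h_6), S(h_5,h_6)) all reduce to 0 modulo the current basis, so we have a Gröbner basis.
Inter-reduce: drop elements whose leading term is divisible by another's, tail-reduce, and make monic.
Reduced Gröbner basis: {p + 5, q - 5}.

A lex Gröbner basis eliminates variables successively. Here q - 5 depends only on q, with roots {5}; lifting each root through the earlier basis elements recovers the full solutions.
  q = 5: the earlier basis element becomes p + 5 = 0, giving p = -5 — point (-5, 5).
Check: every point annihilates each of the original generators.

{(-5, 5)}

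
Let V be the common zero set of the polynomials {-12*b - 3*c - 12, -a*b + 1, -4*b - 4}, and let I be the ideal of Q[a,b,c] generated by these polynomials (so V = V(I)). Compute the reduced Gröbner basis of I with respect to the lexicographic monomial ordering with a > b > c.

G = {a + 1, b + 1, c}

Buchberger's algorithm terminates because the ascending chain of leading-term ideals stabilizes.

f_1 = -12*b - 3*c - 12, LT = b.
f_2 = -a*b + 1, LT = a*b.
f_3 = -4*b - 4, LT = b.

S(f_1,f_2): lcm = a*b. S = 1/4*a*c + a + 1.
  leading term a*c: no divisor's leading term divides it; move 1/4*a*c to the remainder.
  leading term a: no divisor's leading term divides it; move a to the remainder.
  leading term 1: no divisor's leading term divides it; move 1 to the remainder.
  remainder 1/4*a*c + a + 1 ≠ 0; add g_4 = 1/4*a*c + a + 1 to the basis.

S(f_1,f_3): lcm = b. S = 1/4*c.
  leading term c: no divisor's leading term divides it; move 1/4*c to the remainder.
  remainder 1/4*c ≠ 0; add g_5 = 1/4*c to the basis.

S(f_2,f_3): lcm = a*b. S = -a - 1.
  leading term a: no divisor's leading term divides it; move -a to the remainder.
  leading term 1: no divisor's leading term divides it; move -1 to the remainder.
  remainder -a - 1 ≠ 0; add g_6 = -a - 1 to the basis.

S(f_1,g_4): leading monomials are coprime, so the S-polynomial reduces to 0 (Buchberger's first criterion).
S(f_2,g_4): lcm = a*b*c. S = -4*a*b - 4*b - c.
  leading term a*b: subtract (1/3*a)·f_1 from -4*a*b - 4*b - c → a*c + 4*a - 4*b - c
  leading term a*c: subtract (4)·g_4 from a*c + 4*a - 4*b - c → -4*b - c - 4
  leading term b: subtract (1/3)·f_1 from -4*b - c - 4 → 0
  remainder 0.

S(f_3,g_4): leading monomials are coprime, so the S-polynomial reduces to 0 (Buchberger's first criterion).
S(f_1,g_5): leading monomials are coprime, so the S-polynomial reduces to 0 (Buchberger's first criterion).
S(f_2,g_5): leading monomials are coprime, so the S-polynomial reduces to 0 (Buchberger's first criterion).
S(f_3,g_5): leading monomials are coprime, so the S-polynomial reduces to 0 (Buchberger's first criterion).
S(g_4,g_5): lcm = a*c. S = 4*a + 4.
  leading term a: subtract (-4)·g_6 from 4*a + 4 → 0
  remainder 0.

S(f_1,g_6): leading monomials are coprime, so the S-polynomial reduces to 0 (Buchberger's first criterion).
S(f_2,g_6): lcm = a*b. S = -b - 1.
  leading term b: subtract (1/12)·f_1 from -b - 1 → 1/4*c
  leading term c: subtract (1)·g_5 from 1/4*c → 0
  remainder 0.

S(f_3,g_6): leading monomials are coprime, so the S-polynomial reduces to 0 (Buchberger's first criterion).
S(g_4,g_6): lcm = a*c. S = 4*a - c + 4.
  leading term a: subtract (-4)·g_6 from 4*a - c + 4 → -c
  leading term c: subtract (-4)·g_5 from -c → 0
  remainder 0.

S(g_5,g_6): leading monomials are coprime, so the S-polynomial reduces to 0 (Buchberger's first criterion).
Every S-polynomial of the final basis reduces to 0, so we have a Gröbner basis.
Inter-reduce: drop elements whose leading term is divisible by another's, tail-reduce, and make monic.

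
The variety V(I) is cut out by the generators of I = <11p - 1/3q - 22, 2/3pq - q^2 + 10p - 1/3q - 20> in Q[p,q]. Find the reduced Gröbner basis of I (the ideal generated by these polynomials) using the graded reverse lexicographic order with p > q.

f_1 = 11p - 1/3q - 22, LT = p.
f_2 = 2/3pq - q^2 + 10p - 1/3q - 20, LT = pq.

S(f_1,f_2): lcm = pq. S = 97/66q^2 - 15p - 3/2q + 30.
  leading term q^2: no divisor's leading term divides it; move 97/66q^2 to the remainder.
  leading term p: subtract (-15/11)·f_1 from -15p - 3/2q + 30 → -43/22q
  leading term q: no divisor's leading term divides it; move -43/22q to the remainder.
  remainder 97/66q^2 - 43/22q ≠ 0; add g_3 = 97/66q^2 - 43/22q to the basis.

The other S-polynomials (S(f_1,g_3), S(f_2,g_3)) all reduce to 0 modulo the current basis, so we have a Gröbner basis.
Inter-reduce: drop elements whose leading term is divisible by another's, tail-reduce, and make monic.

G = {q^2 - 129/97q, p - 1/33q - 2}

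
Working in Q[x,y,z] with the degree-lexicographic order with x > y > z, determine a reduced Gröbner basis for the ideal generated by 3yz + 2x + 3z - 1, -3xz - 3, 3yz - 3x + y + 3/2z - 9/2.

This is the nonlinear analogue of row-reducing a linear system.

f_1 = 3yz + 2x + 3z - 1, LT = yz.
f_2 = -3xz - 3, LT = xz.
f_3 = 3yz - 3x + y + 3/2z - 9/2, LT = yz.

S(f_1,f_2): lcm = xyz. S = 2/3x^2 + xz - 1/3x - y.
  reduce S modulo (f_1, f_2, f_3):
  remainder 2/3x^2 - 1/3x - y - 1 ≠ 0; add g_4 = 2/3x^2 - 1/3x - y - 1 to the basis.

S(f_1,f_3): lcm = yz. S = 5/3x - 1/3y + 1/2z + 7/6.
  reduce S modulo (f_1, f_2, f_3, g_4):
  remainder 5/3x - 1/3y + 1/2z + 7/6 ≠ 0; add g_5 = 5/3x - 1/3y + 1/2z + 7/6 to the basis.

S(f_2,f_3): lcm = xyz. S = x^2 - 1/3xy - 1/2xz + 3/2x + y.
  reduce S modulo (f_1, f_2, f_3, g_4, g_5):
  remainder -1/15y^2 + 78/25y - 17/25z + 17/25 ≠ 0; add g_6 = -1/15y^2 + 78/25y - 17/25z + 17/25 to the basis.

S(f_2,g_5): lcm = xz. S = 1/5yz - 3/10z^2 - 7/10z + 1.
  reduce S modulo (f_1, f_2, f_3, g_4, g_5, g_6):
  remainder -3/10z^2 - 2/75y - 43/50z + 29/25 ≠ 0; add g_7 = -3/10z^2 - 2/75y - 43/50z + 29/25 to the basis.

The other S-polynomials (S(f_1,g_4), S(f_2,g_4), S(f_3,g_4), S(f_1,g_5), S(f_3,g_5), S(g_4,g_5), S(f_1,g_6), S(f_2,g_6), S(f_3,g_6), S(g_4,g_6), S(g_5,g_6), S(f_1,g_7), S(f_2,g_7), S(f_3,g_7), S(g_4,g_7), S(g_5,g_7), S(g_6,g_7)) all reduce to 0 modulo the current basis, so we have a Gröbner basis.
Inter-reduce: drop elements whose leading term is divisible by another's, tail-reduce, and make monic.

G = {y^2 - 234/5y + 51/5z - 51/5, yz + 2/15y + 4/5z - 4/5, z^2 + 4/45y + 43/15z - 58/15, x - 1/5y + 3/10z + 7/10}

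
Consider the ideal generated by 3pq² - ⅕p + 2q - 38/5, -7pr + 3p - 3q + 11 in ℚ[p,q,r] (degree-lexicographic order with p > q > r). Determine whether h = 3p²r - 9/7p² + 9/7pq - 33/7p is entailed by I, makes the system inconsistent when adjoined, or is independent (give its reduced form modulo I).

First compute the reduced Gröbner basis of I by Buchberger's algorithm.
f_1 = 3pq² - ⅕p + 2q - 38/5, LT = pq².
f_2 = -7pr + 3p - 3q + 11, LT = pr.

S(f_1,f_2): lcm = pq²r. S = 3/7pq² - 3/7q³ - 1/15pr + 11/7q² + ⅔qr - 38/15r.
  leading term pq²: subtract (1/7)·f_1 from 3/7pq² - 3/7q³ - 1/15pr + 11/7q² + ⅔qr - 38/15r → -3/7q³ - 1/15pr + 11/7q² + ⅔qr + 1/35p - 2/7q - 38/15r + 38/35
  leading term q³: no divisor's leading term divides it; move -3/7q³ to the remainder.
  leading term pr: subtract (1/105)·f_2 from -1/15pr + 11/7q² + ⅔qr + 1/35p - 2/7q - 38/15r + 38/35 → 11/7q² + ⅔qr - 9/35q - 38/15r + 103/105
  leading term q²: no divisor's leading term divides it; move 11/7q² to the remainder.
  leading term qr: no divisor's leading term divides it; move ⅔qr to the remainder.
  leading term q: no divisor's leading term divides it; move -9/35q to the remainder.
  leading term r: no divisor's leading term divides it; move -38/15r to the remainder.
  leading term 1: no divisor's leading term divides it; move 103/105 to the remainder.
  remainder -3/7q³ + 11/7q² + ⅔qr - 9/35q - 38/15r + 103/105 ≠ 0; add k_3 = -3/7q³ + 11/7q² + ⅔qr - 9/35q - 38/15r + 103/105 to the basis.

The other S-polynomials (S(f_1,k_3), S(f_2,k_3)) all reduce to 0 modulo the current basis, so we have a Gröbner basis.
Inter-reduce: drop elements whose leading term is divisible by another's, tail-reduce, and make monic.
Reduced Gröbner basis: {pq² - 1/15p + ⅔q - 38/15, q³ - 11/3q² - 14/9qr + ⅗q + 266/45r - 103/45, pr - 3/7p + 3/7q - 11/7}.
Label its elements g_1 = pq² - 1/15p + ⅔q - 38/15, g_2 = q³ - 11/3q² - 14/9qr + ⅗q + 266/45r - 103/45, g_3 = pr - 3/7p + 3/7q - 11/7.

Reduce h = 3p²r - 9/7p² + 9/7pq - 33/7p modulo G:
  leading term p²r: subtract (3p)·g_3 from 3p²r - 9/7p² + 9/7pq - 33/7p → 0
  normal form = 0.
Since the normal form is 0, h ∈ I.

3p²r - 9/7p² + 9/7pq - 33/7p lies in I (it reduces to 0).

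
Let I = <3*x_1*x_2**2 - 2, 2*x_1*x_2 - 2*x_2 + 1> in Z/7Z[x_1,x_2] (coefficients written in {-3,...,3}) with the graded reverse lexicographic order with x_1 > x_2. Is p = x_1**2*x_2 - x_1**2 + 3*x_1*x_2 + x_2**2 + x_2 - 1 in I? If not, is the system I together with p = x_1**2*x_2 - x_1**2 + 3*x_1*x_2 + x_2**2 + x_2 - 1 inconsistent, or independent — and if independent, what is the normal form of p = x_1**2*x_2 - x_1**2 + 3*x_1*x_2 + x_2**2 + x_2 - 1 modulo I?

x_1**2*x_2 - x_1**2 + 3*x_1*x_2 + x_2**2 + x_2 - 1 lies in I (it reduces to 0).

First compute the reduced Gröbner basis of I by Buchberger's algorithm.
f_1 = 3*x_1*x_2**2 - 2, LT = x_1*x_2**2.
f_2 = 2*x_1*x_2 - 2*x_2 + 1, LT = x_1*x_2.

S(f_1,f_2): lcm = x_1*x_2**2. S = x_2**2 + 3*x_2 - 3.
  leading term x_2**2: no divisor's leading term divides it; move x_2**2 to the remainder.
  leading term x_2: no divisor's leading term divides it; move 3*x_2 to the remainder.
  leading term 1: no divisor's leading term divides it; move -3 to the remainder.
  remainder x_2**2 + 3*x_2 - 3 ≠ 0; add h_3 = x_2**2 + 3*x_2 - 3 to the basis.

S(f_1,h_3): lcm = x_1*x_2**2. S = -3*x_1*x_2 + 3*x_1 - 3.
  leading term x_1*x_2: subtract (2)·f_2 from -3*x_1*x_2 + 3*x_1 - 3 → 3*x_1 - 3*x_2 + 2
  leading term x_1: no divisor's leading term divides it; move 3*x_1 to the remainder.
  leading term x_2: no divisor's leading term divides it; move -3*x_2 to the remainder.
  leading term 1: no divisor's leading term divides it; move 2 to the remainder.
  remainder 3*x_1 - 3*x_2 + 2 ≠ 0; add h_4 = 3*x_1 - 3*x_2 + 2 to the basis.

S(f_2,h_3): lcm = x_1*x_2**2. S = -3*x_1*x_2 - x_2**2 + 3*x_1 - 3*x_2.
  leading term x_1*x_2: subtract (2)·f_2 from -3*x_1*x_2 - x_2**2 + 3*x_1 - 3*x_2 → -x_2**2 + 3*x_1 + x_2 - 2
  leading term x_2**2: subtract (-1)·h_3 from -x_2**2 + 3*x_1 + x_2 - 2 → 3*x_1 - 3*x_2 + 2
  leading term x_1: subtract (1)·h_4 from 3*x_1 - 3*x_2 + 2 → 0
  remainder 0.

S(f_1,h_4): lcm = x_1*x_2**2. S = x_2**3 - 3*x_2**2 - 3.
  leading term x_2**3: subtract (x_2)·h_3 from x_2**3 - 3*x_2**2 - 3 → x_2**2 + 3*x_2 - 3
  leading term x_2**2: subtract (1)·h_3 from x_2**2 + 3*x_2 - 3 → 0
  remainder 0.

S(f_2,h_4): lcm = x_1*x_2. S = x_2**2 + 3*x_2 - 3.
  leading term x_2**2: subtract (1)·h_3 from x_2**2 + 3*x_2 - 3 → 0
  remainder 0.

S(h_3,h_4): leading monomials are coprime, so the S-polynomial reduces to 0 (Buchberger's first criterion).
Every S-polynomial of the final basis reduces to 0, so we have a Gröbner basis.
Inter-reduce: drop elements whose leading term is divisible by another's, tail-reduce, and make monic.
Reduced Gröbner basis: {x_2**2 + 3*x_2 - 3, x_1 - x_2 + 3}.
Label its elements g_1 = x_2**2 + 3*x_2 - 3, g_2 = x_1 - x_2 + 3.

Reduce p = x_1**2*x_2 - x_1**2 + 3*x_1*x_2 + x_2**2 + x_2 - 1 modulo G:
  leading term x_1**2*x_2: subtract (x_1*x_2)·g_2 from x_1**2*x_2 - x_1**2 + 3*x_1*x_2 + x_2**2 + x_2 - 1 → x_1*x_2**2 - x_1**2 + x_2**2 + x_2 - 1
  leading term x_1*x_2**2: subtract (x_1)·g_1 from x_1*x_2**2 - x_1**2 + x_2**2 + x_2 - 1 → -x_1**2 - 3*x_1*x_2 + x_2**2 + 3*x_1 + x_2 - 1
  leading term x_1**2: subtract (-x_1)·g_2 from -x_1**2 - 3*x_1*x_2 + x_2**2 + 3*x_1 + x_2 - 1 → 3*x_1*x_2 + x_2**2 - x_1 + x_2 - 1
  leading term x_1*x_2: subtract (3*x_2)·g_2 from 3*x_1*x_2 + x_2**2 - x_1 + x_2 - 1 → -3*x_2**2 - x_1 - x_2 - 1
  leading term x_2**2: subtract (-3)·g_1 from -3*x_2**2 - x_1 - x_2 - 1 → -x_1 + x_2 - 3
  leading term x_1: subtract (-1)·g_2 from -x_1 + x_2 - 3 → 0
  normal form = 0.
Since the normal form is 0, p ∈ I.

Ideal membership is decidable via reduction modulo a Gröbner basis.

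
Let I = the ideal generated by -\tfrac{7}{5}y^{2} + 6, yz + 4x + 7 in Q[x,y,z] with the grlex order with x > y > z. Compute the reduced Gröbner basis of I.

f_1 = -\tfrac{7}{5}y^{2} + 6, LT = y^{2}.
f_2 = yz + 4x + 7, LT = yz.

S(f_1,f_2): lcm = y^{2}z. S = -4xy - 7y - \tfrac{30}{7}z.
  reduce S modulo (f_1, f_2):
  remainder -4xy - 7y - \tfrac{30}{7}z ≠ 0; add g_3 = -4xy - 7y - \tfrac{30}{7}z to the basis.

S(f_2,g_3): lcm = xyz. S = 4x^{2} - \tfrac{7}{4}yz - \tfrac{15}{14}z^{2} + 7x.
  reduce S modulo (f_1, f_2, g_3):
  remainder 4x^{2} - \tfrac{15}{14}z^{2} + 14x + \tfrac{49}{4} ≠ 0; add g_4 = 4x^{2} - \tfrac{15}{14}z^{2} + 14x + \tfrac{49}{4} to the basis.

The other S-polynomials (S(f_1,g_3), S(f_1,g_4), S(f_2,g_4), S(g_3,g_4)) all reduce to 0 modulo the current basis, so we have a Gröbner basis.

G = {x^{2} - \tfrac{15}{56}z^{2} + \tfrac{7}{2}x + \tfrac{49}{16}, xy + \tfrac{7}{4}y + \tfrac{15}{14}z, y^{2} - \tfrac{30}{7}, yz + 4x + 7}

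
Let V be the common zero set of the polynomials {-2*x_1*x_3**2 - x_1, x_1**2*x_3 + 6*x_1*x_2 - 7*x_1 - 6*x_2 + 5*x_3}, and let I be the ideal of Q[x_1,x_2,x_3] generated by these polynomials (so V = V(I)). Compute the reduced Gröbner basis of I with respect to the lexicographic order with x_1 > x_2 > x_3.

f_1 = -2*x_1*x_3**2 - x_1, LT = x_1*x_3**2.
f_2 = x_1**2*x_3 + 6*x_1*x_2 - 7*x_1 - 6*x_2 + 5*x_3, LT = x_1**2*x_3.

S(f_1,f_2): lcm = x_1**2*x_3**2. S = 1/2*x_1**2 - 6*x_1*x_2*x_3 + 7*x_1*x_3 + 6*x_2*x_3 - 5*x_3**2.
  leading term x_1**2: no divisor's leading term divides it; move 1/2*x_1**2 to the remainder.
  leading term x_1*x_2*x_3: no divisor's leading term divides it; move -6*x_1*x_2*x_3 to the remainder.
  leading term x_1*x_3: no divisor's leading term divides it; move 7*x_1*x_3 to the remainder.
  leading term x_2*x_3: no divisor's leading term divides it; move 6*x_2*x_3 to the remainder.
  leading term x_3**2: no divisor's leading term divides it; move -5*x_3**2 to the remainder.
  remainder 1/2*x_1**2 - 6*x_1*x_2*x_3 + 7*x_1*x_3 + 6*x_2*x_3 - 5*x_3**2 ≠ 0; add g_3 = 1/2*x_1**2 - 6*x_1*x_2*x_3 + 7*x_1*x_3 + 6*x_2*x_3 - 5*x_3**2 to the basis.

S(f_1,g_3): lcm = x_1**2*x_3**2. S = 1/2*x_1**2 + 12*x_1*x_2*x_3**3 - 14*x_1*x_3**3 - 12*x_2*x_3**3 + 10*x_3**4.
  leading term x_1**2: subtract (1)·g_3 from 1/2*x_1**2 + 12*x_1*x_2*x_3**3 - 14*x_1*x_3**3 - 12*x_2*x_3**3 + 10*x_3**4 → 12*x_1*x_2*x_3**3 + 6*x_1*x_2*x_3 - 14*x_1*x_3**3 - 7*x_1*x_3 - 12*x_2*x_3**3 - 6*x_2*x_3 + 10*x_3**4 + 5*x_3**2
  leading term x_1*x_2*x_3**3: subtract (-6*x_2*x_3)·f_1 from 12*x_1*x_2*x_3**3 + 6*x_1*x_2*x_3 - 14*x_1*x_3**3 - 7*x_1*x_3 - 12*x_2*x_3**3 - 6*x_2*x_3 + 10*x_3**4 + 5*x_3**2 → -14*x_1*x_3**3 - 7*x_1*x_3 - 12*x_2*x_3**3 - 6*x_2*x_3 + 10*x_3**4 + 5*x_3**2
  leading term x_1*x_3**3: subtract (7*x_3)·f_1 from -14*x_1*x_3**3 - 7*x_1*x_3 - 12*x_2*x_3**3 - 6*x_2*x_3 + 10*x_3**4 + 5*x_3**2 → -12*x_2*x_3**3 - 6*x_2*x_3 + 10*x_3**4 + 5*x_3**2
  leading term x_2*x_3**3: no divisor's leading term divides it; move -12*x_2*x_3**3 to the remainder.
  leading term x_2*x_3: no divisor's leading term divides it; move -6*x_2*x_3 to the remainder.
  leading term x_3**4: no divisor's leading term divides it; move 10*x_3**4 to the remainder.
  leading term x_3**2: no divisor's leading term divides it; move 5*x_3**2 to the remainder.
  remainder -12*x_2*x_3**3 - 6*x_2*x_3 + 10*x_3**4 + 5*x_3**2 ≠ 0; add g_4 = -12*x_2*x_3**3 - 6*x_2*x_3 + 10*x_3**4 + 5*x_3**2 to the basis.

S(f_2,g_3): lcm = x_1**2*x_3. S = 12*x_1*x_2*x_3**2 + 6*x_1*x_2 - 14*x_1*x_3**2 - 7*x_1 - 12*x_2*x_3**2 - 6*x_2 + 10*x_3**3 + 5*x_3.
  leading term x_1*x_2*x_3**2: subtract (-6*x_2)·f_1 from 12*x_1*x_2*x_3**2 + 6*x_1*x_2 - 14*x_1*x_3**2 - 7*x_1 - 12*x_2*x_3**2 - 6*x_2 + 10*x_3**3 + 5*x_3 → -14*x_1*x_3**2 - 7*x_1 - 12*x_2*x_3**2 - 6*x_2 + 10*x_3**3 + 5*x_3
  leading term x_1*x_3**2: subtract (7)·f_1 from -14*x_1*x_3**2 - 7*x_1 - 12*x_2*x_3**2 - 6*x_2 + 10*x_3**3 + 5*x_3 → -12*x_2*x_3**2 - 6*x_2 + 10*x_3**3 + 5*x_3
  leading term x_2*x_3**2: no divisor's leading term divides it; move -12*x_2*x_3**2 to the remainder.
  leading term x_2: no divisor's leading term divides it; move -6*x_2 to the remainder.
  leading term x_3**3: no divisor's leading term divides it; move 10*x_3**3 to the remainder.
  leading term x_3: no divisor's leading term divides it; move 5*x_3 to the remainder.
  remainder -12*x_2*x_3**2 - 6*x_2 + 10*x_3**3 + 5*x_3 ≠ 0; add g_5 = -12*x_2*x_3**2 - 6*x_2 + 10*x_3**3 + 5*x_3 to the basis.

The other S-polynomials (S(f_1,g_4), S(f_2,g_4), S(g_3,g_4), S(f_1,g_5), S(f_2,g_5), S(g_3,g_5), S(g_4,g_5)) all reduce to 0 modulo the current basis, so we have a Gröbner basis.
Inter-reduce: drop elements whose leading term is divisible by another's, tail-reduce, and make monic.

G = {x_1**2 - 12*x_1*x_2*x_3 + 14*x_1*x_3 + 12*x_2*x_3 - 10*x_3**2, x_1*x_3**2 + 1/2*x_1, x_2*x_3**2 + 1/2*x_2 - 5/6*x_3**3 - 5/12*x_3}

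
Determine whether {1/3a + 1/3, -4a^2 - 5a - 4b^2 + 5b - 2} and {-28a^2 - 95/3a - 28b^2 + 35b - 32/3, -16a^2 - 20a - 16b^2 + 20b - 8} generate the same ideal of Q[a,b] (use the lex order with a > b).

Yes, the ideals are equal.

Since reduced Gröbner bases are canonical representatives of ideals under a given ordering, it suffices to compute and compare them.
Buchberger on the first generating set:
f_1 = 1/3a + 1/3, LT = a.
f_2 = -4a^2 - 5a - 4b^2 + 5b - 2, LT = a^2.

S(f_1,f_2): lcm = a^2. S = -1/4a - b^2 + 5/4b - 1/2.
  reduce S modulo (f_1, f_2):
  remainder -b^2 + 5/4b - 1/4 ≠ 0; add g_3 = -b^2 + 5/4b - 1/4 to the basis.

The other S-polynomials (S(f_1,g_3), S(f_2,g_3)) all reduce to 0 modulo the current basis, so we have a Gröbner basis.
Inter-reduce: drop elements whose leading term is divisible by another's, tail-reduce, and make monic.
Reduced Gröbner basis: {a + 1, b^2 - 5/4b + 1/4}.

Buchberger on the second generating set:
h_1 = -28a^2 - 95/3a - 28b^2 + 35b - 32/3, LT = a^2.
h_2 = -16a^2 - 20a - 16b^2 + 20b - 8, LT = a^2.

S(h_1,h_2): lcm = a^2. S = -5/42a - 5/42.
  reduce S modulo (h_1, h_2):
  remainder -5/42a - 5/42 ≠ 0; add k_3 = -5/42a - 5/42 to the basis.

S(h_1,k_3): lcm = a^2. S = 11/84a + b^2 - 5/4b + 8/21.
  reduce S modulo (h_1, h_2, k_3):
  remainder b^2 - 5/4b + 1/4 ≠ 0; add k_4 = b^2 - 5/4b + 1/4 to the basis.

The other S-polynomials (S(h_2,k_3), S(h_1,k_4), S(h_2,k_4), S(k_3,k_4)) all reduce to 0 modulo the current basis, so we have a Gröbner basis.
Inter-reduce: drop elements whose leading term is divisible by another's, tail-reduce, and make monic.
Reduced Gröbner basis: {a + 1, b^2 - 5/4b + 1/4}.

The two bases agree; hence the ideals are identical.
The same test decides containment: I ⊆ J iff every generator of I reduces to 0 modulo a Gröbner basis of J.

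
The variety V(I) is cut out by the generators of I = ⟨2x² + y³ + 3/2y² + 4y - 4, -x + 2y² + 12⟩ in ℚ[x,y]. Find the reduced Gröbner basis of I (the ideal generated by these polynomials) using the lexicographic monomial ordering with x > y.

G = {x - 2y² - 12, y⁴ + ⅛y³ + 195/16y² + ½y + 71/2}

f_1 = 2x² + y³ + 3/2y² + 4y - 4, LT = x².
f_2 = -x + 2y² + 12, LT = x.

S(f_1,f_2): lcm = x². S = 2xy² + 12x + ½y³ + ¾y² + 2y - 2.
  leading term xy²: subtract (-2y²)·f_2 from 2xy² + 12x + ½y³ + ¾y² + 2y - 2 → 12x + 4y⁴ + ½y³ + 99/4y² + 2y - 2
  leading term x: subtract (-12)·f_2 from 12x + 4y⁴ + ½y³ + 99/4y² + 2y - 2 → 4y⁴ + ½y³ + 195/4y² + 2y + 142
  leading term y⁴: no divisor's leading term divides it; move 4y⁴ to the remainder.
  leading term y³: no divisor's leading term divides it; move ½y³ to the remainder.
  leading term y²: no divisor's leading term divides it; move 195/4y² to the remainder.
  leading term y: no divisor's leading term divides it; move 2y to the remainder.
  leading term 1: no divisor's leading term divides it; move 142 to the remainder.
  remainder 4y⁴ + ½y³ + 195/4y² + 2y + 142 ≠ 0; add g_3 = 4y⁴ + ½y³ + 195/4y² + 2y + 142 to the basis.

The other S-polynomials (S(f_1,g_3), S(f_2,g_3)) all reduce to 0 modulo the current basis, so we have a Gröbner basis.
Inter-reduce: drop elements whose leading term is divisible by another's, tail-reduce, and make monic.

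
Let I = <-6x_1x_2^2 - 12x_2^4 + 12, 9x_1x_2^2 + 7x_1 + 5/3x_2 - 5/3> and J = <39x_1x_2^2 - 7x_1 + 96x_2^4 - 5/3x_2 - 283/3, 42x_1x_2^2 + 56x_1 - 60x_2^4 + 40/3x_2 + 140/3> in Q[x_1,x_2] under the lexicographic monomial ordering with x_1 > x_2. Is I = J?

For a fixed monomial order, each ideal has a unique reduced Gröbner basis; comparing bases decides equality.
Buchberger on the first generating set:
f_1 = -6x_1x_2^2 - 12x_2^4 + 12, LT = x_1x_2^2.
f_2 = 9x_1x_2^2 + 7x_1 + 5/3x_2 - 5/3, LT = x_1x_2^2.

S(f_1,f_2): lcm = x_1x_2^2. S = -7/9x_1 + 2x_2^4 - 5/27x_2 - 49/27.
  reduce S modulo (f_1, f_2):
  remainder -7/9x_1 + 2x_2^4 - 5/27x_2 - 49/27 ≠ 0; add g_3 = -7/9x_1 + 2x_2^4 - 5/27x_2 - 49/27 to the basis.

S(f_1,g_3): lcm = x_1x_2^2. S = 18/7x_2^6 + 2x_2^4 - 5/21x_2^3 - 7/3x_2^2 - 2.
  reduce S modulo (f_1, f_2, g_3):
  remainder 18/7x_2^6 + 2x_2^4 - 5/21x_2^3 - 7/3x_2^2 - 2 ≠ 0; add g_4 = 18/7x_2^6 + 2x_2^4 - 5/21x_2^3 - 7/3x_2^2 - 2 to the basis.

The other S-polynomials (S(f_2,g_3), S(f_1,g_4), S(f_2,g_4), S(g_3,g_4)) all reduce to 0 modulo the current basis, so we have a Gröbner basis.
Inter-reduce: drop elements whose leading term is divisible by another's, tail-reduce, and make monic.
Reduced Gröbner basis: {x_1 - 18/7x_2^4 + 5/21x_2 + 7/3, x_2^6 + 7/9x_2^4 - 5/54x_2^3 - 49/54x_2^2 - 7/9}.

Buchberger on the second generating set:
h_1 = 39x_1x_2^2 - 7x_1 + 96x_2^4 - 5/3x_2 - 283/3, LT = x_1x_2^2.
h_2 = 42x_1x_2^2 + 56x_1 - 60x_2^4 + 40/3x_2 + 140/3, LT = x_1x_2^2.

S(h_1,h_2): lcm = x_1x_2^2. S = -59/39x_1 + 354/91x_2^4 - 295/819x_2 - 413/117.
  reduce S modulo (h_1, h_2):
  remainder -59/39x_1 + 354/91x_2^4 - 295/819x_2 - 413/117 ≠ 0; add k_3 = -59/39x_1 + 354/91x_2^4 - 295/819x_2 - 413/117 to the basis.

S(h_1,k_3): lcm = x_1x_2^2. S = -7/39x_1 + 18/7x_2^6 + 32/13x_2^4 - 5/21x_2^3 - 7/3x_2^2 - 5/117x_2 - 283/117.
  reduce S modulo (h_1, h_2, k_3):
  remainder 18/7x_2^6 + 2x_2^4 - 5/21x_2^3 - 7/3x_2^2 - 2 ≠ 0; add k_4 = 18/7x_2^6 + 2x_2^4 - 5/21x_2^3 - 7/3x_2^2 - 2 to the basis.

The other S-polynomials (S(h_2,k_3), S(h_1,k_4), S(h_2,k_4), S(k_3,k_4)) all reduce to 0 modulo the current basis, so we have a Gröbner basis.
Inter-reduce: drop elements whose leading term is divisible by another's, tail-reduce, and make monic.
Reduced Gröbner basis: {x_1 - 18/7x_2^4 + 5/21x_2 + 7/3, x_2^6 + 7/9x_2^4 - 5/54x_2^3 - 49/54x_2^2 - 7/9}.

Same reduced basis, so the two generating sets span the same ideal.
The same test decides containment: I ⊆ J iff every generator of I reduces to 0 modulo a Gröbner basis of J.

Yes, the ideals are equal.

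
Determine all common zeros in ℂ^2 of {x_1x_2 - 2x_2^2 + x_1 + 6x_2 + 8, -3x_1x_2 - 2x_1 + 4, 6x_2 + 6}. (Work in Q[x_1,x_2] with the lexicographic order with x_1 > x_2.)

{(-4, -1)}

Compute a lex Gröbner basis by Buchberger's algorithm.
f_1 = x_1x_2 + x_1 - 2x_2^2 + 6x_2 + 8, LT = x_1x_2.
f_2 = -3x_1x_2 - 2x_1 + 4, LT = x_1x_2.
f_3 = 6x_2 + 6, LT = x_2.

S(f_1,f_2): lcm = x_1x_2. S = 1/3x_1 - 2x_2^2 + 6x_2 + 28/3.
  leading term x_1: no divisor's leading term divides it; move 1/3x_1 to the remainder.
  leading term x_2^2: subtract (-1/3x_2)·f_3 from -2x_2^2 + 6x_2 + 28/3 → 8x_2 + 28/3
  leading term x_2: subtract (4/3)·f_3 from 8x_2 + 28/3 → 4/3
  leading term 1: no divisor's leading term divides it; move 4/3 to the remainder.
  remainder 1/3x_1 + 4/3 ≠ 0; add h_4 = 1/3x_1 + 4/3 to the basis.

The other S-polynomials (S(f_1,f_3), S(f_2,f_3), S(f_1,h_4), S(f_2,h_4), S(f_3,h_4)) all reduce to 0 modulo the current basis, so we have a Gröbner basis.
Inter-reduce: drop elements whose leading term is divisible by another's, tail-reduce, and make monic.
Reduced Gröbner basis: {x_1 + 4, x_2 + 1}.

From the last basis element, x_2 + 1 = 0, so x_2 takes values in {-1}. Each choice, substituted upward through the basis, yields the corresponding point(s) of the solution set.
  x_2 = -1: the earlier basis element becomes x_1 + 4 = 0, giving x_1 = -4 — point (-4, -1).
Substituting each solution back into the original system confirms all equations vanish.
This is the nonlinear analogue of row-reducing a linear system.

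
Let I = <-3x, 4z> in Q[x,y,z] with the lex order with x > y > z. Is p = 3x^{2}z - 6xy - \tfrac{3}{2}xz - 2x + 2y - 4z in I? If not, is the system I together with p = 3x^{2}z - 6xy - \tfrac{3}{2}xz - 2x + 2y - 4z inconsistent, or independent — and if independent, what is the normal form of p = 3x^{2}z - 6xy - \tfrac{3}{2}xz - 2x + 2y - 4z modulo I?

First compute the reduced Gröbner basis of I by Buchberger's algorithm.
f_1 = -3x, LT = x.
f_2 = 4z, LT = z.

The S-polynomials (S(f_1,f_2)) all reduce to 0 modulo the current basis, so we have a Gröbner basis.
Inter-reduce: drop elements whose leading term is divisible by another's, tail-reduce, and make monic.
Reduced Gröbner basis: {x, z}.
Label its elements g_1 = x, g_2 = z.

Reduce p = 3x^{2}z - 6xy - \tfrac{3}{2}xz - 2x + 2y - 4z modulo G:
  leading term x^{2}z: subtract (3xz)·g_1 from 3x^{2}z - 6xy - \tfrac{3}{2}xz - 2x + 2y - 4z → -6xy - \tfrac{3}{2}xz - 2x + 2y - 4z
  leading term xy: subtract (-6y)·g_1 from -6xy - \tfrac{3}{2}xz - 2x + 2y - 4z → -\tfrac{3}{2}xz - 2x + 2y - 4z
  leading term xz: subtract (-\tfrac{3}{2}z)·g_1 from -\tfrac{3}{2}xz - 2x + 2y - 4z → -2x + 2y - 4z
  leading term x: subtract (-2)·g_1 from -2x + 2y - 4z → 2y - 4z
  leading term y: no divisor's leading term divides it; move 2y to the remainder.
  leading term z: subtract (-4)·g_2 from -4z → 0
  normal form = 2y.
The normal form is nonzero, so p ∉ I. Since p minus its normal form lies in I, I + (p) = I + (r) where r = 2y; decide whether this ideal is the whole ring.
Run Buchberger on G together with r (pairs among the g_i already reduce to 0 since G is a Gröbner basis):
g_1 = x, LT = x.
g_2 = z, LT = z.
r = 2y, LT = y.

The S-polynomials (S(g_1,g_2), S(g_1,r), S(g_2,r)) all reduce to 0 modulo the current basis, so we have a Gröbner basis.
Inter-reduce: drop elements whose leading term is divisible by another's, tail-reduce, and make monic.
Reduced Gröbner basis: {x, y, z}.
The reduced Gröbner basis of I + (p) is {x, y, z} ≠ {1}, a proper ideal, so the enlarged system stays consistent: p is independent of I, with normal form 2y.

Ideal membership is decidable via reduction modulo a Gröbner basis.

3x^{2}z - 6xy - \tfrac{3}{2}xz - 2x + 2y - 4z is independent of I; its normal form modulo I is 2y.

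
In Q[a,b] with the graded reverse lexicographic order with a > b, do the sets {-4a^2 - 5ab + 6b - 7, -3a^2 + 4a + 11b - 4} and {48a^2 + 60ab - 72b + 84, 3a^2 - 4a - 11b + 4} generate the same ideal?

Yes, the ideals are equal.

Two ideals are equal iff their reduced Gröbner bases coincide (the reduced basis is unique for a fixed ordering).
Buchberger on the first generating set:
f_1 = -4a^2 - 5ab + 6b - 7, LT = a^2.
f_2 = -3a^2 + 4a + 11b - 4, LT = a^2.

S(f_1,f_2): lcm = a^2. S = 5/4ab + 4/3a + 13/6b + 5/12.
  leading term ab: no divisor's leading term divides it; move 5/4ab to the remainder.
  leading term a: no divisor's leading term divides it; move 4/3a to the remainder.
  leading term b: no divisor's leading term divides it; move 13/6b to the remainder.
  leading term 1: no divisor's leading term divides it; move 5/12 to the remainder.
  remainder 5/4ab + 4/3a + 13/6b + 5/12 ≠ 0; add g_3 = 5/4ab + 4/3a + 13/6b + 5/12 to the basis.

S(f_1,g_3): lcm = a^2b. S = 5/4ab^2 - 16/15a^2 - 26/15ab - 3/2b^2 - 1/3a + 7/4b.
  leading term ab^2: subtract (b)·g_3 from 5/4ab^2 - 16/15a^2 - 26/15ab - 3/2b^2 - 1/3a + 7/4b → -16/15a^2 - 46/15ab - 11/3b^2 - 1/3a + 4/3b
  leading term a^2: subtract (4/15)·f_1 from -16/15a^2 - 46/15ab - 11/3b^2 - 1/3a + 4/3b → -26/15ab - 11/3b^2 - 1/3a - 4/15b + 28/15
  leading term ab: subtract (-104/75)·g_3 from -26/15ab - 11/3b^2 - 1/3a - 4/15b + 28/15 → -11/3b^2 + 341/225a + 616/225b + 22/9
  leading term b^2: no divisor's leading term divides it; move -11/3b^2 to the remainder.
  leading term a: no divisor's leading term divides it; move 341/225a to the remainder.
  leading term b: no divisor's leading term divides it; move 616/225b to the remainder.
  leading term 1: no divisor's leading term divides it; move 22/9 to the remainder.
  remainder -11/3b^2 + 341/225a + 616/225b + 22/9 ≠ 0; add g_4 = -11/3b^2 + 341/225a + 616/225b + 22/9 to the basis.

The other S-polynomials (S(f_2,g_3), S(f_1,g_4), S(f_2,g_4), S(g_3,g_4)) all reduce to 0 modulo the current basis, so we have a Gröbner basis.
Inter-reduce: drop elements whose leading term is divisible by another's, tail-reduce, and make monic.
Reduced Gröbner basis: {a^2 - 4/3a - 11/3b + 4/3, ab + 16/15a + 26/15b + 1/3, b^2 - 31/75a - 56/75b - 2/3}.

Buchberger on the second generating set:
h_1 = 48a^2 + 60ab - 72b + 84, LT = a^2.
h_2 = 3a^2 - 4a - 11b + 4, LT = a^2.

S(h_1,h_2): lcm = a^2. S = 5/4ab + 4/3a + 13/6b + 5/12.
  leading term ab: no divisor's leading term divides it; move 5/4ab to the remainder.
  leading term a: no divisor's leading term divides it; move 4/3a to the remainder.
  leading term b: no divisor's leading term divides it; move 13/6b to the remainder.
  leading term 1: no divisor's leading term divides it; move 5/12 to the remainder.
  remainder 5/4ab + 4/3a + 13/6b + 5/12 ≠ 0; add k_3 = 5/4ab + 4/3a + 13/6b + 5/12 to the basis.

S(h_1,k_3): lcm = a^2b. S = 5/4ab^2 - 16/15a^2 - 26/15ab - 3/2b^2 - 1/3a + 7/4b.
  leading term ab^2: subtract (b)·k_3 from 5/4ab^2 - 16/15a^2 - 26/15ab - 3/2b^2 - 1/3a + 7/4b → -16/15a^2 - 46/15ab - 11/3b^2 - 1/3a + 4/3b
  leading term a^2: subtract (-1/45)·h_1 from -16/15a^2 - 46/15ab - 11/3b^2 - 1/3a + 4/3b → -26/15ab - 11/3b^2 - 1/3a - 4/15b + 28/15
  leading term ab: subtract (-104/75)·k_3 from -26/15ab - 11/3b^2 - 1/3a - 4/15b + 28/15 → -11/3b^2 + 341/225a + 616/225b + 22/9
  leading term b^2: no divisor's leading term divides it; move -11/3b^2 to the remainder.
  leading term a: no divisor's leading term divides it; move 341/225a to the remainder.
  leading term b: no divisor's leading term divides it; move 616/225b to the remainder.
  leading term 1: no divisor's leading term divides it; move 22/9 to the remainder.
  remainder -11/3b^2 + 341/225a + 616/225b + 22/9 ≠ 0; add k_4 = -11/3b^2 + 341/225a + 616/225b + 22/9 to the basis.

The other S-polynomials (S(h_2,k_3), S(h_1,k_4), S(h_2,k_4), S(k_3,k_4)) all reduce to 0 modulo the current basis, so we have a Gröbner basis.
Inter-reduce: drop elements whose leading term is divisible by another's, tail-reduce, and make monic.
Reduced Gröbner basis: {a^2 - 4/3a - 11/3b + 4/3, ab + 16/15a + 26/15b + 1/3, b^2 - 31/75a - 56/75b - 2/3}.

These coincide, so the ideals are equal.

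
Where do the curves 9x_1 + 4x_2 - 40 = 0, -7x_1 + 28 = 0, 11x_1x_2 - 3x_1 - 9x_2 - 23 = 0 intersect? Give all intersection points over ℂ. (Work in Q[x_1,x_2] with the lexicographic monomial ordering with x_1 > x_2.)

Compute a lex Gröbner basis by Buchberger's algorithm.
f_1 = 9x_1 + 4x_2 - 40, LT = x_1.
f_2 = -7x_1 + 28, LT = x_1.
f_3 = 11x_1x_2 - 3x_1 - 9x_2 - 23, LT = x_1x_2.

S(f_1,f_2): lcm = x_1. S = 4/9x_2 - 4/9.
  leading term x_2: no divisor's leading term divides it; move 4/9x_2 to the remainder.
  leading term 1: no divisor's leading term divides it; move -4/9 to the remainder.
  remainder 4/9x_2 - 4/9 ≠ 0; add h_4 = 4/9x_2 - 4/9 to the basis.

The other S-polynomials (S(f_1,f_3), S(f_2,f_3), S(f_1,h_4), S(f_2,h_4), S(f_3,h_4)) all reduce to 0 modulo the current basis, so we have a Gröbner basis.
Inter-reduce: drop elements whose leading term is divisible by another's, tail-reduce, and make monic.
Reduced Gröbner basis: {x_1 - 4, x_2 - 1}.

From the last basis element, x_2 - 1 = 0, so x_2 takes values in {1}. Each choice, substituted upward through the basis, yields the corresponding point(s) of the solution set.
  x_2 = 1: the earlier basis element becomes x_1 - 4 = 0, giving x_1 = 4 — point (4, 1).

{(4, 1)}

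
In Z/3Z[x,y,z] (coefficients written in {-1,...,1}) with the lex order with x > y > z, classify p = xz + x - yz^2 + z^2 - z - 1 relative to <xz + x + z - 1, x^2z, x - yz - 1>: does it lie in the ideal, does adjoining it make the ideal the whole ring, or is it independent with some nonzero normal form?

First compute the reduced Gröbner basis of I by Buchberger's algorithm.
f_1 = xz + x + z - 1, LT = xz.
f_2 = x^2z, LT = x^2z.
f_3 = x - yz - 1, LT = x.

S(f_1,f_2): lcm = x^2z. S = x^2 + xz - x.
  reduce S modulo (f_1, f_2, f_3):
  remainder -y^2z + yz - z ≠ 0; add h_4 = -y^2z + yz - z to the basis.

S(f_1,f_3): lcm = xz. S = x + yz^2 - z - 1.
  reduce S modulo (f_1, f_2, f_3, h_4):
  remainder yz^2 + yz - z ≠ 0; add h_5 = yz^2 + yz - z to the basis.

S(h_4,h_5): lcm = y^2z^2. S = -y^2z - yz^2 + yz + z^2.
  reduce S modulo (f_1, f_2, f_3, h_4, h_5):
  remainder yz + z^2 ≠ 0; add h_6 = yz + z^2 to the basis.

S(h_5,h_6): lcm = yz^2. S = yz - z^3 - z.
  reduce S modulo (f_1, f_2, f_3, h_4, h_5, h_6):
  remainder -z^3 - z^2 - z ≠ 0; add h_7 = -z^3 - z^2 - z to the basis.

The other S-polynomials (S(f_2,f_3), S(f_1,h_4), S(f_2,h_4), S(f_3,h_4), S(f_1,h_5), S(f_2,h_5), S(f_3,h_5), S(f_1,h_6), S(f_2,h_6), S(f_3,h_6), S(h_4,h_6), S(f_1,h_7), S(f_2,h_7), S(f_3,h_7), S(h_4,h_7), S(h_5,h_7), S(h_6,h_7)) all reduce to 0 modulo the current basis, so we have a Gröbner basis.
Inter-reduce: drop elements whose leading term is divisible by another's, tail-reduce, and make monic.
Reduced Gröbner basis: {x + z^2 - 1, yz + z^2, z^3 + z^2 + z}.
Label its elements g_1 = x + z^2 - 1, g_2 = yz + z^2, g_3 = z^3 + z^2 + z.

Reduce p = xz + x - yz^2 + z^2 - z - 1 modulo G:
  leading term xz: subtract (z)·g_1 from xz + x - yz^2 + z^2 - z - 1 → x - yz^2 - z^3 + z^2 - 1
  leading term x: subtract (1)·g_1 from x - yz^2 - z^3 + z^2 - 1 → -yz^2 - z^3
  leading term yz^2: subtract (-z)·g_2 from -yz^2 - z^3 → 0
  normal form = 0.
Since the normal form is 0, p ∈ I.

xz + x - yz^2 + z^2 - z - 1 lies in I (it reduces to 0).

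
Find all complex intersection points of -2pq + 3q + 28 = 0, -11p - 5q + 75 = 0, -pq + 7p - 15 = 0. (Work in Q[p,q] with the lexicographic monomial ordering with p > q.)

{(5, 4)}

Compute a lex Gröbner basis by Buchberger's algorithm.
f_1 = -2pq + 3q + 28, LT = pq.
f_2 = -11p - 5q + 75, LT = p.
f_3 = -pq + 7p - 15, LT = pq.

S(f_1,f_2): lcm = pq. S = -5/11q^2 + 117/22q - 14.
  reduce S modulo (f_1, f_2, f_3):
  remainder -5/11q^2 + 117/22q - 14 ≠ 0; add h_4 = -5/11q^2 + 117/22q - 14 to the basis.

S(f_1,f_3): lcm = pq. S = 7p - 3/2q - 29.
  reduce S modulo (f_1, f_2, f_3, h_4):
  remainder -103/22q + 206/11 ≠ 0; add h_5 = -103/22q + 206/11 to the basis.

The other S-polynomials (S(f_2,f_3), S(f_1,h_4), S(f_2,h_4), S(f_3,h_4), S(f_1,h_5), S(f_2,h_5), S(f_3,h_5), S(h_4,h_5)) all reduce to 0 modulo the current basis, so we have a Gröbner basis.
Inter-reduce: drop elements whose leading term is divisible by another's, tail-reduce, and make monic.
Reduced Gröbner basis: {p - 5, q - 4}.

Since the basis is lex-ordered, q - 4 is univariate in q. Its roots are {4}. Back-substituting each root into the other basis elements fixes the other coordinates.
  q = 4: the earlier basis element becomes p - 5 = 0, giving p = 5 — point (5, 4).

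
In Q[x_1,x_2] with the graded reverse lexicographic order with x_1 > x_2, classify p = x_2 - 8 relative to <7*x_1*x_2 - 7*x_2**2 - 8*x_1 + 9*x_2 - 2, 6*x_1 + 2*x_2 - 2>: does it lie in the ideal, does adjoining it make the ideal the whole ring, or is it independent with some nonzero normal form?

Adjoining x_2 - 8 makes the ideal the whole ring: the system is inconsistent.

First compute the reduced Gröbner basis of I by Buchberger's algorithm.
f_1 = 7*x_1*x_2 - 7*x_2**2 - 8*x_1 + 9*x_2 - 2, LT = x_1*x_2.
f_2 = 6*x_1 + 2*x_2 - 2, LT = x_1.

S(f_1,f_2): lcm = x_1*x_2. S = -4/3*x_2**2 - 8/7*x_1 + 34/21*x_2 - 2/7.
  leading term x_2**2: no divisor's leading term divides it; move -4/3*x_2**2 to the remainder.
  leading term x_1: subtract (-4/21)·f_2 from -8/7*x_1 + 34/21*x_2 - 2/7 → 2*x_2 - 2/3
  leading term x_2: no divisor's leading term divides it; move 2*x_2 to the remainder.
  leading term 1: no divisor's leading term divides it; move -2/3 to the remainder.
  remainder -4/3*x_2**2 + 2*x_2 - 2/3 ≠ 0; add h_3 = -4/3*x_2**2 + 2*x_2 - 2/3 to the basis.

S(f_1,h_3): lcm = x_1*x_2**2. S = -x_2**3 + 5/14*x_1*x_2 + 9/7*x_2**2 - 1/2*x_1 - 2/7*x_2.
  leading term x_2**3: subtract (3/4*x_2)·h_3 from -x_2**3 + 5/14*x_1*x_2 + 9/7*x_2**2 - 1/2*x_1 - 2/7*x_2 → 5/14*x_1*x_2 - 3/14*x_2**2 - 1/2*x_1 + 3/14*x_2
  leading term x_1*x_2: subtract (5/98)·f_1 from 5/14*x_1*x_2 - 3/14*x_2**2 - 1/2*x_1 + 3/14*x_2 → 1/7*x_2**2 - 9/98*x_1 - 12/49*x_2 + 5/49
  leading term x_2**2: subtract (-3/28)·h_3 from 1/7*x_2**2 - 9/98*x_1 - 12/49*x_2 + 5/49 → -9/98*x_1 - 3/98*x_2 + 3/98
  leading term x_1: subtract (-3/196)·f_2 from -9/98*x_1 - 3/98*x_2 + 3/98 → 0
  remainder 0.

S(f_2,h_3): leading monomials are coprime, so the S-polynomial reduces to 0 (Buchberger's first criterion).
Every S-polynomial of the final basis reduces to 0, so we have a Gröbner basis.
Inter-reduce: drop elements whose leading term is divisible by another's, tail-reduce, and make monic.
Reduced Gröbner basis: {x_2**2 - 3/2*x_2 + 1/2, x_1 + 1/3*x_2 - 1/3}.
Label its elements g_1 = x_2**2 - 3/2*x_2 + 1/2, g_2 = x_1 + 1/3*x_2 - 1/3.

Reduce p = x_2 - 8 modulo G:
  leading term x_2: no divisor's leading term divides it; move x_2 to the remainder.
  leading term 1: no divisor's leading term divides it; move -8 to the remainder.
  normal form = x_2 - 8.
The normal form is nonzero, so p ∉ I. Since p minus its normal form lies in I, I + (p) = I + (r) where r = x_2 - 8; decide whether this ideal is the whole ring.
Run Buchberger on G together with r (pairs among the g_i already reduce to 0 since G is a Gröbner basis):
g_1 = x_2**2 - 3/2*x_2 + 1/2, LT = x_2**2.
g_2 = x_1 + 1/3*x_2 - 1/3, LT = x_1.
r = x_2 - 8, LT = x_2.

S(g_1,g_2): leading monomials are coprime, so the S-polynomial reduces to 0 (Buchberger's first criterion).
S(g_1,r): lcm = x_2**2. S = 13/2*x_2 + 1/2.
  leading term x_2: subtract (13/2)·r from 13/2*x_2 + 1/2 → 105/2
  leading term 1: no divisor's leading term divides it; move 105/2 to the remainder.
  remainder 105/2 ≠ 0; add m_4 = 105/2 to the basis.

S(g_2,r): leading monomials are coprime, so the S-polynomial reduces to 0 (Buchberger's first criterion).
S(g_1,m_4): leading monomials are coprime, so the S-polynomial reduces to 0 (Buchberger's first criterion).
S(g_2,m_4): leading monomials are coprime, so the S-polynomial reduces to 0 (Buchberger's first criterion).
S(r,m_4): leading monomials are coprime, so the S-polynomial reduces to 0 (Buchberger's first criterion).
Every S-polynomial of the final basis reduces to 0, so we have a Gröbner basis.
Inter-reduce: drop elements whose leading term is divisible by another's, tail-reduce, and make monic.
Reduced Gröbner basis: {1}.
The reduced Gröbner basis of I + (p) is {1}: the ideal is the whole ring, so the enlarged system has no common solution — adjoining p is inconsistent.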